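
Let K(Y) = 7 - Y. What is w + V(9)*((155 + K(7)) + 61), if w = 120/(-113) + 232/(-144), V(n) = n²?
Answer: 35581427/2034 ≈ 17493.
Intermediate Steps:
w = -5437/2034 (w = 120*(-1/113) + 232*(-1/144) = -120/113 - 29/18 = -5437/2034 ≈ -2.6731)
w + V(9)*((155 + K(7)) + 61) = -5437/2034 + 9²*((155 + (7 - 1*7)) + 61) = -5437/2034 + 81*((155 + (7 - 7)) + 61) = -5437/2034 + 81*((155 + 0) + 61) = -5437/2034 + 81*(155 + 61) = -5437/2034 + 81*216 = -5437/2034 + 17496 = 35581427/2034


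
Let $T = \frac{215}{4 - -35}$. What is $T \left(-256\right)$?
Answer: $- \frac{55040}{39} \approx -1411.3$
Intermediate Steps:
$T = \frac{215}{39}$ ($T = \frac{215}{4 + 35} = \frac{215}{39} \approx 5.5128$)
$T \left(-256\right) = \frac{215}{39} \left(-256\right) = - \frac{55040}{39}$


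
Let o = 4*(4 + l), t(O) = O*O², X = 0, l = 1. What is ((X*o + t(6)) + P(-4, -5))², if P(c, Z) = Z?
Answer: 44521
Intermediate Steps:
t(O) = O³
o = 20 (o = 4*(4 + 1) = 4*5 = 20)
((X*o + t(6)) + P(-4, -5))² = ((0*20 + 6³) - 5)² = ((0 + 216) - 5)² = (216 - 5)² = 211² = 44521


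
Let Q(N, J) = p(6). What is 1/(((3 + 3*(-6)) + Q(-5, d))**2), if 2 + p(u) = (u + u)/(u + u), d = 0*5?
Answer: 1/256 ≈ 0.0039063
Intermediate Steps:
d = 0
p(u) = -1 (p(u) = -2 + (u + u)/(u + u) = -2 + (2*u)/((2*u)) = -2 + (2*u)*(1/(2*u)) = -2 + 1 = -1)
Q(N, J) = -1
1/(((3 + 3*(-6)) + Q(-5, d))**2) = 1/(((3 + 3*(-6)) - 1)**2) = 1/(((3 - 18) - 1)**2) = 1/((-15 - 1)**2) = 1/((-16)**2) = 1/256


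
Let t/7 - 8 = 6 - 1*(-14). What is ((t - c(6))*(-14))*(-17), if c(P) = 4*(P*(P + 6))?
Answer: -21896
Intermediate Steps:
c(P) = 4*P*(6 + P) (c(P) = 4*(P*(6 + P)) = 4*P*(6 + P))
t = 196 (t = 56 + 7*(6 - 1*(-14)) = 56 + 7*(6 + 14) = 56 + 7*20 = 56 + 140 = 196)
((t - c(6))*(-14))*(-17) = ((196 - 4*6*(6 + 6))*(-14))*(-17) = ((196 - 4*6*12)*(-14))*(-17) = ((196 - 1*288)*(-14))*(-17) = ((196 - 288)*(-14))*(-17) = -92*(-14)*(-17) = 1288*(-17) = -21896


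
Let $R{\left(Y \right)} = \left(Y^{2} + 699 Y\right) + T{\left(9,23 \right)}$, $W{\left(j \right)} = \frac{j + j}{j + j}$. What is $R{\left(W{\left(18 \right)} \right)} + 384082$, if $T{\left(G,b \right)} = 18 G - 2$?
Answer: $384942$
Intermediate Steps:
$W{\left(j \right)} = 1$ ($W{\left(j \right)} = \frac{2 j}{2 j} = 2 j \frac{1}{2 j} = 1$)
$T{\left(G,b \right)} = -2 + 18 G$
$R{\left(Y \right)} = 160 + Y^{2} + 699 Y$ ($R{\left(Y \right)} = \left(Y^{2} + 699 Y\right) + \left(-2 + 18 \cdot 9\right) = \left(Y^{2} + 699 Y\right) + \left(-2 + 162\right) = \left(Y^{2} + 699 Y\right) + 160 = 160 + Y^{2} + 699 Y$)
$R{\left(W{\left(18 \right)} \right)} + 384082 = \left(160 + 1^{2} + 699 \cdot 1\right) + 384082 = \left(160 + 1 + 699\right) + 384082 = 860 + 384082 = 384942$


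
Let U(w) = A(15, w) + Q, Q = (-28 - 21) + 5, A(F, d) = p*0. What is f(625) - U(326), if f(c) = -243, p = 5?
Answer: -199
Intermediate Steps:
A(F, d) = 0 (A(F, d) = 5*0 = 0)
Q = -44 (Q = -49 + 5 = -44)
U(w) = -44 (U(w) = 0 - 44 = -44)
f(625) - U(326) = -243 - 1*(-44) = -243 + 44 = -199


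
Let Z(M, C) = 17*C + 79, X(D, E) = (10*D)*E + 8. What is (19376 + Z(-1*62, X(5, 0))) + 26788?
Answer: 46379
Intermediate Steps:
X(D, E) = 8 + 10*D*E (X(D, E) = 10*D*E + 8 = 8 + 10*D*E)
Z(M, C) = 79 + 17*C
(19376 + Z(-1*62, X(5, 0))) + 26788 = (19376 + (79 + 17*(8 + 10*5*0))) + 26788 = (19376 + (79 + 17*(8 + 0))) + 26788 = (19376 + (79 + 17*8)) + 26788 = (19376 + (79 + 136)) + 26788 = (19376 + 215) + 26788 = 19591 + 26788 = 46379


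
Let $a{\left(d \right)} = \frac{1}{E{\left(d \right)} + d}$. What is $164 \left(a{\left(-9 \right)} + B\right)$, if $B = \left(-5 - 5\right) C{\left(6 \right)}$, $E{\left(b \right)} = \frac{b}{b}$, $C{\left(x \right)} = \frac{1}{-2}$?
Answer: $\frac{1599}{2} \approx 799.5$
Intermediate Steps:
$C{\left(x \right)} = - \frac{1}{2}$
$E{\left(b \right)} = 1$
$B = 5$ ($B = \left(-5 - 5\right) \left(- \frac{1}{2}\right) = \left(-10\right) \left(- \frac{1}{2}\right) = 5$)
$a{\left(d \right)} = \frac{1}{1 + d}$
$164 \left(a{\left(-9 \right)} + B\right) = 164 \left(\frac{1}{1 - 9} + 5\right) = 164 \left(\frac{1}{-8} + 5\right) = 164 \left(- \frac{1}{8} + 5\right) = 164 \cdot \frac{39}{8} = \frac{1599}{2}$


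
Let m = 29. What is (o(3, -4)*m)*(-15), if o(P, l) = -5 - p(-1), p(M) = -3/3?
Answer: 1740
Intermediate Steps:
p(M) = -1 (p(M) = -3*⅓ = -1)
o(P, l) = -4 (o(P, l) = -5 - 1*(-1) = -5 + 1 = -4)
(o(3, -4)*m)*(-15) = -4*29*(-15) = -116*(-15) = 1740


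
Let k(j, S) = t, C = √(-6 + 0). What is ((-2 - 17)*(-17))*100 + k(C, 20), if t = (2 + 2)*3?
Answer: 32312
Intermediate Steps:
C = I*√6 (C = √(-6) = I*√6 ≈ 2.4495*I)
t = 12 (t = 4*3 = 12)
k(j, S) = 12
((-2 - 17)*(-17))*100 + k(C, 20) = ((-2 - 17)*(-17))*100 + 12 = -19*(-17)*100 + 12 = 323*100 + 12 = 32300 + 12 = 32312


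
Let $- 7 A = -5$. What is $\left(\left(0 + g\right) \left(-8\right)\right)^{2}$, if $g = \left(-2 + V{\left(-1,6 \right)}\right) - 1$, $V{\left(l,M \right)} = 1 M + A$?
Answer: $\frac{43264}{49} \approx 882.94$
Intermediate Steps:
$A = \frac{5}{7}$ ($A = \left(- \frac{1}{7}\right) \left(-5\right) = \frac{5}{7} \approx 0.71429$)
$V{\left(l,M \right)} = \frac{5}{7} + M$ ($V{\left(l,M \right)} = 1 M + \frac{5}{7} = M + \frac{5}{7} = \frac{5}{7} + M$)
$g = \frac{26}{7}$ ($g = \left(-2 + \left(\frac{5}{7} + 6\right)\right) - 1 = \left(-2 + \frac{47}{7}\right) - 1 = \frac{33}{7} - 1 = \frac{26}{7} \approx 3.7143$)
$\left(\left(0 + g\right) \left(-8\right)\right)^{2} = \left(\left(0 + \frac{26}{7}\right) \left(-8\right)\right)^{2} = \left(\frac{26}{7} \left(-8\right)\right)^{2} = \left(- \frac{208}{7}\right)^{2} = \frac{43264}{49}$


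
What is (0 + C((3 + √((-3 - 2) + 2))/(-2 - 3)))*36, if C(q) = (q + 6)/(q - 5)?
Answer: -27108/787 + 1980*I*√3/787 ≈ -34.445 + 4.3576*I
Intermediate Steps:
C(q) = (6 + q)/(-5 + q)
(0 + C((3 + √((-3 - 2) + 2))/(-2 - 3)))*36 = (0 + (6 + (3 + √((-3 - 2) + 2))/(-2 - 3))/(-5 + (3 + √((-3 - 2) + 2))/(-2 - 3)))*36 = (0 + (6 + (3 + √(-5 + 2))/(-5))/(-5 + (3 + √(-5 + 2))/(-5)))*36 = (0 + (6 + (3 + √(-3))*(-⅕))/(-5 + (3 + √(-3))*(-⅕)))*36 = (0 + (6 + (3 + I*√3)*(-⅕))/(-5 + (3 + I*√3)*(-⅕)))*36 = (0 + (6 + (-⅗ - I*√3/5))/(-5 + (-⅗ - I*√3/5)))*36 = (0 + (27/5 - I*√3/5)/(-28/5 - I*√3/5))*36 = ((27/5 - I*√3/5)/(-28/5 - I*√3/5))*36 = 36*(27/5 - I*√3/5)/(-28/5 - I*√3/5)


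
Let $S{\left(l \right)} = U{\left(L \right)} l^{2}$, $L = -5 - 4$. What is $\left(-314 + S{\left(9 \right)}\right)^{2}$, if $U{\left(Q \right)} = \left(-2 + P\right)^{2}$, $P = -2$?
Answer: $964324$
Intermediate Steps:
$L = -9$
$U{\left(Q \right)} = 16$ ($U{\left(Q \right)} = \left(-2 - 2\right)^{2} = \left(-4\right)^{2} = 16$)
$S{\left(l \right)} = 16 l^{2}$
$\left(-314 + S{\left(9 \right)}\right)^{2} = \left(-314 + 16 \cdot 9^{2}\right)^{2} = \left(-314 + 16 \cdot 81\right)^{2} = \left(-314 + 1296\right)^{2} = 982^{2} = 964324$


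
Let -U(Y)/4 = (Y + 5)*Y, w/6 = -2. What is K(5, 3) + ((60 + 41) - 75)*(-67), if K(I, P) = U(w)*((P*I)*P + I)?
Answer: -18542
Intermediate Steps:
w = -12 (w = 6*(-2) = -12)
U(Y) = -4*Y*(5 + Y) (U(Y) = -4*(Y + 5)*Y = -4*(5 + Y)*Y = -4*Y*(5 + Y))
K(I, P) = -336*I - 336*I*P² (K(I, P) = (-4*(-12)*(5 - 12))*((P*I)*P + I) = (-4*(-12)*(-7))*((I*P)*P + I) = -336*(I*P² + I) = -336*(I + I*P²) = -336*I - 336*I*P²)
K(5, 3) + ((60 + 41) - 75)*(-67) = -336*5*(1 + 3²) + ((60 + 41) - 75)*(-67) = -336*5*(1 + 9) + (101 - 75)*(-67) = -336*5*10 + 26*(-67) = -16800 - 1742 = -18542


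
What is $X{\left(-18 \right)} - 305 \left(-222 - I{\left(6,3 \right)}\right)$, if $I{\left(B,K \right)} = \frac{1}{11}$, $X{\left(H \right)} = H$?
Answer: $\frac{744917}{11} \approx 67720.0$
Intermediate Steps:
$I{\left(B,K \right)} = \frac{1}{11}$
$X{\left(-18 \right)} - 305 \left(-222 - I{\left(6,3 \right)}\right) = -18 - 305 \left(-222 - \frac{1}{11}\right) = -18 - - \frac{745115}{11} = -18 + \frac{745115}{11} = \frac{744917}{11}$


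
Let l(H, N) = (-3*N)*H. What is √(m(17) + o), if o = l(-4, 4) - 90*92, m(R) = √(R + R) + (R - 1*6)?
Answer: √(-8221 + √34) ≈ 90.638*I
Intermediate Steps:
l(H, N) = -3*H*N
m(R) = -6 + R + √2*√R (m(R) = √(2*R) + (R - 6) = √2*√R + (-6 + R) = -6 + R + √2*√R)
o = -8232 (o = -3*(-4)*4 - 90*92 = 48 - 8280 = -8232)
√(m(17) + o) = √((-6 + 17 + √2*√17) - 8232) = √((-6 + 17 + √34) - 8232) = √((11 + √34) - 8232) = √(-8221 + √34)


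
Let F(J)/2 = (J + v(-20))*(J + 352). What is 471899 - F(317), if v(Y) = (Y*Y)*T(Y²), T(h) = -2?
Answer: 1118153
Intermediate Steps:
v(Y) = -2*Y² (v(Y) = (Y*Y)*(-2) = Y²*(-2) = -2*Y²)
F(J) = 2*(-800 + J)*(352 + J) (F(J) = 2*((J - 2*(-20)²)*(J + 352)) = 2*((J - 2*400)*(352 + J)) = 2*((J - 800)*(352 + J)) = 2*((-800 + J)*(352 + J)) = 2*(-800 + J)*(352 + J))
471899 - F(317) = 471899 - (-563200 - 896*317 + 2*317²) = 471899 - (-563200 - 284032 + 2*100489) = 471899 - (-563200 - 284032 + 200978) = 471899 - 1*(-646254) = 471899 + 646254 = 1118153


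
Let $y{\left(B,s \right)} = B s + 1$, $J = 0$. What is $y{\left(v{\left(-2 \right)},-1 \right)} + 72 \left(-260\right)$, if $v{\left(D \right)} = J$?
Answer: $-18719$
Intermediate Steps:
$v{\left(D \right)} = 0$
$y{\left(B,s \right)} = 1 + B s$
$y{\left(v{\left(-2 \right)},-1 \right)} + 72 \left(-260\right) = \left(1 + 0 \left(-1\right)\right) + 72 \left(-260\right) = \left(1 + 0\right) - 18720 = 1 - 18720 = -18719$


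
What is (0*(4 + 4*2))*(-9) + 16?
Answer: 16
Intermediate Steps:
(0*(4 + 4*2))*(-9) + 16 = (0*(4 + 8))*(-9) + 16 = (0*12)*(-9) + 16 = 0*(-9) + 16 = 0 + 16 = 16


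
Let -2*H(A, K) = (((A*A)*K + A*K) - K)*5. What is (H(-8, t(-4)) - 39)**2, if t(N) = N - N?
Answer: 1521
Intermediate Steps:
t(N) = 0
H(A, K) = 5*K/2 - 5*A*K/2 - 5*K*A**2/2 (H(A, K) = -(((A*A)*K + A*K) - K)*5/2 = -((A**2*K + A*K) - K)*5/2 = -((K*A**2 + A*K) - K)*5/2 = -((A*K + K*A**2) - K)*5/2 = -(-K + A*K + K*A**2)*5/2 = -(-5*K + 5*A*K + 5*K*A**2)/2 = 5*K/2 - 5*A*K/2 - 5*K*A**2/2)
(H(-8, t(-4)) - 39)**2 = ((5/2)*0*(1 - 1*(-8) - 1*(-8)**2) - 39)**2 = ((5/2)*0*(1 + 8 - 1*64) - 39)**2 = ((5/2)*0*(1 + 8 - 64) - 39)**2 = ((5/2)*0*(-55) - 39)**2 = (0 - 39)**2 = (-39)**2 = 1521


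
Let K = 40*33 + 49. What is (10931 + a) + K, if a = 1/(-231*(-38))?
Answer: 107969401/8778 ≈ 12300.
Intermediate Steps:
a = 1/8778 ≈ 0.00011392
K = 1369 (K = 1320 + 49 = 1369)
(10931 + a) + K = (10931 + 1/8778) + 1369 = 95952319/8778 + 1369 = 107969401/8778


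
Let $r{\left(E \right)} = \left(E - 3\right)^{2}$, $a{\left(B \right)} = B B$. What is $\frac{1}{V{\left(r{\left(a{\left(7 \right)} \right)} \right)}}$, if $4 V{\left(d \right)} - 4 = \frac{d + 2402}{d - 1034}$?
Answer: $\frac{2164}{4423} \approx 0.48926$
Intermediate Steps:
$a{\left(B \right)} = B^{2}$
$r{\left(E \right)} = \left(-3 + E\right)^{2}$
$V{\left(d \right)} = 1 + \frac{2402 + d}{4 \left(-1034 + d\right)}$ ($V{\left(d \right)} = 1 + \frac{\left(d + 2402\right) \frac{1}{d - 1034}}{4} = 1 + \frac{\left(2402 + d\right) \frac{1}{-1034 + d}}{4} = 1 + \frac{\frac{1}{-1034 + d} \left(2402 + d\right)}{4} = 1 + \frac{2402 + d}{4 \left(-1034 + d\right)}$)
$\frac{1}{V{\left(r{\left(a{\left(7 \right)} \right)} \right)}} = \frac{1}{\frac{1}{4} \frac{1}{-1034 + \left(-3 + 7^{2}\right)^{2}} \left(-1734 + 5 \left(-3 + 7^{2}\right)^{2}\right)} = \frac{1}{\frac{1}{4} \frac{1}{-1034 + \left(-3 + 49\right)^{2}} \left(-1734 + 5 \left(-3 + 49\right)^{2}\right)} = \frac{1}{\frac{1}{4} \frac{1}{-1034 + 46^{2}} \left(-1734 + 5 \cdot 46^{2}\right)} = \frac{1}{\frac{1}{4} \frac{1}{-1034 + 2116} \left(-1734 + 5 \cdot 2116\right)} = \frac{1}{\frac{1}{4} \cdot \frac{1}{1082} \left(-1734 + 10580\right)} = \frac{1}{\frac{1}{4} \cdot \frac{1}{1082} \cdot 8846} = \frac{1}{\frac{4423}{2164}} = \frac{2164}{4423}$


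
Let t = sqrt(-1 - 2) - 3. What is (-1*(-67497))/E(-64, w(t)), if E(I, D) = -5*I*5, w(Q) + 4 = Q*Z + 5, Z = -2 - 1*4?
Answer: 67497/1600 ≈ 42.186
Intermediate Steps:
Z = -6 (Z = -2 - 4 = -6)
t = -3 + I*sqrt(3) (t = sqrt(-3) - 3 = I*sqrt(3) - 3 = -3 + I*sqrt(3) ≈ -3.0 + 1.732*I)
w(Q) = 1 - 6*Q (w(Q) = -4 + (Q*(-6) + 5) = -4 + (-6*Q + 5) = -4 + (5 - 6*Q) = 1 - 6*Q)
E(I, D) = -25*I
(-1*(-67497))/E(-64, w(t)) = (-1*(-67497))/((-25*(-64))) = 67497/1600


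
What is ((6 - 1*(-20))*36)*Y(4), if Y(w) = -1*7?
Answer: -6552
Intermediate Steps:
Y(w) = -7
((6 - 1*(-20))*36)*Y(4) = ((6 - 1*(-20))*36)*(-7) = ((6 + 20)*36)*(-7) = (26*36)*(-7) = 936*(-7) = -6552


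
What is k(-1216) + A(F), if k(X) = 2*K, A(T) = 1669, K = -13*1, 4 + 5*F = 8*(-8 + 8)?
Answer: 1643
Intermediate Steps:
F = -⅘ (F = -⅘ + (8*(-8 + 8))/5 = -⅘ + (8*0)/5 = -⅘ + (⅕)*0 = -⅘ + 0 = -⅘ ≈ -0.80000)
K = -13
k(X) = -26 (k(X) = 2*(-13) = -26)
k(-1216) + A(F) = -26 + 1669 = 1643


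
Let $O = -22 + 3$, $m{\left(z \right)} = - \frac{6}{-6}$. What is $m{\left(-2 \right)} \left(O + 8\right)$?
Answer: $-11$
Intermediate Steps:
$m{\left(z \right)} = 1$ ($m{\left(z \right)} = \left(-6\right) \left(- \frac{1}{6}\right) = 1$)
$O = -19$
$m{\left(-2 \right)} \left(O + 8\right) = 1 \left(-19 + 8\right) = 1 \left(-11\right) = -11$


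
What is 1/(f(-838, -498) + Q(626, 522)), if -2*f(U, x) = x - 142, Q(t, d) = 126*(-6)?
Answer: -1/436 ≈ -0.0022936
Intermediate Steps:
Q(t, d) = -756
f(U, x) = 71 - x/2 (f(U, x) = -(x - 142)/2 = -(-142 + x)/2 = 71 - x/2)
1/(f(-838, -498) + Q(626, 522)) = 1/((71 - ½*(-498)) - 756) = 1/((71 + 249) - 756) = 1/(320 - 756) = 1/(-436) = -1/436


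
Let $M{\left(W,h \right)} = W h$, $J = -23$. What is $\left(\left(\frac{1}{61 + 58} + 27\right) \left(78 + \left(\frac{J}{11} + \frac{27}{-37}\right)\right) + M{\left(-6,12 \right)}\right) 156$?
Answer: $\frac{14797348176}{48433} \approx 3.0552 \cdot 10^{5}$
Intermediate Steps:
$\left(\left(\frac{1}{61 + 58} + 27\right) \left(78 + \left(\frac{J}{11} + \frac{27}{-37}\right)\right) + M{\left(-6,12 \right)}\right) 156 = \left(\left(\frac{1}{61 + 58} + 27\right) \left(78 + \left(- \frac{23}{11} + \frac{27}{-37}\right)\right) - 72\right) 156 = \left(\left(\frac{1}{119} + 27\right) \left(78 + \left(\left(-23\right) \frac{1}{11} + 27 \left(- \frac{1}{37}\right)\right)\right) - 72\right) 156 = \left(\left(\frac{1}{119} + 27\right) \left(78 - \frac{1148}{407}\right) - 72\right) 156 = \left(\frac{3214 \left(78 - \frac{1148}{407}\right)}{119} - 72\right) 156 = \left(\frac{3214}{119} \cdot \frac{30598}{407} - 72\right) 156 = \left(\frac{98341972}{48433} - 72\right) 156 = \frac{94854796}{48433} \cdot 156 = \frac{14797348176}{48433}$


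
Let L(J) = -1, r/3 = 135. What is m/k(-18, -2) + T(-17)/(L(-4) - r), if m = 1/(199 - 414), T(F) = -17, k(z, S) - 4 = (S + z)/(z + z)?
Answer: 146201/3578890 ≈ 0.040851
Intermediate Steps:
r = 405 (r = 3*135 = 405)
k(z, S) = 4 + (S + z)/(2*z) (k(z, S) = 4 + (S + z)/(z + z) = 4 + (S + z)/((2*z)) = 4 + (S + z)*(1/(2*z)) = 4 + (S + z)/(2*z))
m = -1/215 (m = 1/(-215) = -1/215 ≈ -0.0046512)
m/k(-18, -2) + T(-17)/(L(-4) - r) = -(-36/(-2 + 9*(-18)))/215 - 17/(-1 - 1*405) = -(-36/(-2 - 162))/215 - 17/(-1 - 405) = -1/(215*((½)*(-1/18)*(-164))) - 17/(-406) = -1/(215*41/9) - 17*(-1/406) = -1/215*9/41 + 17/406 = -9/8815 + 17/406 = 146201/3578890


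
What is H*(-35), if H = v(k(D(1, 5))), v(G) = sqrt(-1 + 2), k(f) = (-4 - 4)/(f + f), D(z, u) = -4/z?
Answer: -35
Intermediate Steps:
k(f) = -4/f (k(f) = -8*1/(2*f) = -4/f)
v(G) = 1 (v(G) = sqrt(1) = 1)
H = 1
H*(-35) = 1*(-35) = -35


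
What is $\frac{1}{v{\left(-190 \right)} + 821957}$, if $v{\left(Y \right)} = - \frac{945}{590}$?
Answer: $\frac{118}{96990737} \approx 1.2166 \cdot 10^{-6}$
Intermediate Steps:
$v{\left(Y \right)} = - \frac{189}{118}$ ($v{\left(Y \right)} = \left(-945\right) \frac{1}{590} = - \frac{189}{118}$)
$\frac{1}{v{\left(-190 \right)} + 821957} = \frac{1}{- \frac{189}{118} + 821957} = \frac{1}{\frac{96990737}{118}} = \frac{118}{96990737}$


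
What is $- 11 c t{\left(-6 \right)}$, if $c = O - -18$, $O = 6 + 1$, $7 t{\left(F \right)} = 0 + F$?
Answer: $\frac{1650}{7} \approx 235.71$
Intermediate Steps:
$t{\left(F \right)} = \frac{F}{7}$ ($t{\left(F \right)} = \frac{0 + F}{7} = \frac{F}{7}$)
$O = 7$
$c = 25$ ($c = 7 - -18 = 7 + 18 = 25$)
$- 11 c t{\left(-6 \right)} = \left(-11\right) 25 \cdot \frac{1}{7} \left(-6\right) = \left(-275\right) \left(- \frac{6}{7}\right) = \frac{1650}{7}$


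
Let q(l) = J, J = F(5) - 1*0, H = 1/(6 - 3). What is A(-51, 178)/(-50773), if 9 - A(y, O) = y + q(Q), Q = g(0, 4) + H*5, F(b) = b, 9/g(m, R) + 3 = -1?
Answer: -55/50773 ≈ -0.0010833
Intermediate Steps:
g(m, R) = -9/4 (g(m, R) = 9/(-3 - 1) = 9/(-4) = 9*(-¼) = -9/4)
H = ⅓ (H = 1/3 = ⅓ ≈ 0.33333)
Q = -7/12 (Q = -9/4 + (⅓)*5 = -9/4 + 5/3 = -7/12 ≈ -0.58333)
J = 5 (J = 5 - 1*0 = 5 + 0 = 5)
q(l) = 5
A(y, O) = 4 - y (A(y, O) = 9 - (y + 5) = 9 - (5 + y) = 9 + (-5 - y) = 4 - y)
A(-51, 178)/(-50773) = (4 - 1*(-51))/(-50773) = (4 + 51)*(-1/50773) = 55*(-1/50773) = -55/50773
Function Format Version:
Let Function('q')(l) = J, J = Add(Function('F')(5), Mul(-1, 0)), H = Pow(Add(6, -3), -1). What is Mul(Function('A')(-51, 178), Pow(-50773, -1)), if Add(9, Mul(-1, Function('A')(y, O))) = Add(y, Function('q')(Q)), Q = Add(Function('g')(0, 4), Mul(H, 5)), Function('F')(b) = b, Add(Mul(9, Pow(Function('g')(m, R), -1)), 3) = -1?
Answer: Rational(-55, 50773) ≈ -0.0010833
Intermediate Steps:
Function('g')(m, R) = Rational(-9, 4) (Function('g')(m, R) = Mul(9, Pow(Add(-3, -1), -1)) = Mul(9, Pow(-4, -1)) = Mul(9, Rational(-1, 4)) = Rational(-9, 4))
H = Rational(1, 3) (H = Pow(3, -1) = Rational(1, 3) ≈ 0.33333)
Q = Rational(-7, 12) (Q = Add(Rational(-9, 4), Mul(Rational(1, 3), 5)) = Add(Rational(-9, 4), Rational(5, 3)) = Rational(-7, 12) ≈ -0.58333)
J = 5 (J = Add(5, Mul(-1, 0)) = Add(5, 0) = 5)
Function('q')(l) = 5
Function('A')(y, O) = Add(4, Mul(-1, y)) (Function('A')(y, O) = Add(9, Mul(-1, Add(y, 5))) = Add(9, Mul(-1, Add(5, y))) = Add(9, Add(-5, Mul(-1, y))) = Add(4, Mul(-1, y)))
Mul(Function('A')(-51, 178), Pow(-50773, -1)) = Mul(Add(4, Mul(-1, -51)), Pow(-50773, -1)) = Mul(Add(4, 51), Rational(-1, 50773)) = Mul(55, Rational(-1, 50773)) = Rational(-55, 50773)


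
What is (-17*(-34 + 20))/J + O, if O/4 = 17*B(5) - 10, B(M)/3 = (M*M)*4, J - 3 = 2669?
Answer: 27201079/1336 ≈ 20360.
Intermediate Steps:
J = 2672 (J = 3 + 2669 = 2672)
B(M) = 12*M² (B(M) = 3*((M*M)*4) = 3*(M²*4) = 3*(4*M²) = 12*M²)
O = 20360 (O = 4*(17*(12*5²) - 10) = 4*(17*(12*25) - 10) = 4*(17*300 - 10) = 4*(5100 - 10) = 4*5090 = 20360)
(-17*(-34 + 20))/J + O = -17*(-34 + 20)/2672 + 20360 = -17*(-14)*(1/2672) + 20360 = 238*(1/2672) + 20360 = 119/1336 + 20360 = 27201079/1336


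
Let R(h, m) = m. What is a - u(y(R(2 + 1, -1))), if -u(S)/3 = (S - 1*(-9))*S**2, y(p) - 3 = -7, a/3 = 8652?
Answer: 26196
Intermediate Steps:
a = 25956 (a = 3*8652 = 25956)
y(p) = -4 (y(p) = 3 - 7 = -4)
u(S) = -3*S**2*(9 + S) (u(S) = -3*(S - 1*(-9))*S**2 = -3*(S + 9)*S**2 = -3*(9 + S)*S**2 = -3*S**2*(9 + S))
a - u(y(R(2 + 1, -1))) = 25956 - 3*(-4)**2*(-9 - 1*(-4)) = 25956 - 3*16*(-9 + 4) = 25956 - 3*16*(-5) = 25956 - 1*(-240) = 25956 + 240 = 26196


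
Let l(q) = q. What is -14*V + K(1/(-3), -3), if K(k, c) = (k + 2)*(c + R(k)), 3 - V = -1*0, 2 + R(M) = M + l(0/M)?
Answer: -458/9 ≈ -50.889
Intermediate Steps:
R(M) = -2 + M (R(M) = -2 + (M + 0/M) = -2 + (M + 0) = -2 + M)
V = 3 (V = 3 - (-1)*0 = 3 - 1*0 = 3 + 0 = 3)
K(k, c) = (2 + k)*(-2 + c + k) (K(k, c) = (k + 2)*(c + (-2 + k)) = (2 + k)*(-2 + c + k))
-14*V + K(1/(-3), -3) = -14*3 + (-4 + (1/(-3))**2 + 2*(-3) - 3/(-3)) = -42 + (-4 + (-1/3)**2 - 6 - 3*(-1/3)) = -42 + (-4 + 1/9 - 6 + 1) = -42 - 80/9 = -458/9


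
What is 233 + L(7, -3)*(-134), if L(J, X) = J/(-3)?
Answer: 1637/3 ≈ 545.67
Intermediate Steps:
L(J, X) = -J/3 (L(J, X) = J*(-⅓) = -J/3)
233 + L(7, -3)*(-134) = 233 - ⅓*7*(-134) = 233 - 7/3*(-134) = 233 + 938/3 = 1637/3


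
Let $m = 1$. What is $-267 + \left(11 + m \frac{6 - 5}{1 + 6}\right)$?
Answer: $- \frac{1791}{7} \approx -255.86$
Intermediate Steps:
$-267 + \left(11 + m \frac{6 - 5}{1 + 6}\right) = -267 + \left(11 + 1 \frac{6 - 5}{1 + 6}\right) = -267 + \left(11 + 1 \cdot 1 \cdot \frac{1}{7}\right) = -267 + \left(11 + 1 \cdot \frac{1}{7}\right) = -267 + \left(11 + \frac{1}{7}\right) = -267 + \frac{78}{7} = - \frac{1791}{7}$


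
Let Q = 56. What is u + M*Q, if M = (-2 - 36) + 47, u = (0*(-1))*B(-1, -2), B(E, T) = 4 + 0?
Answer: 504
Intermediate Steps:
B(E, T) = 4
u = 0 (u = (0*(-1))*4 = 0*4 = 0)
M = 9 (M = -38 + 47 = 9)
u + M*Q = 0 + 9*56 = 0 + 504 = 504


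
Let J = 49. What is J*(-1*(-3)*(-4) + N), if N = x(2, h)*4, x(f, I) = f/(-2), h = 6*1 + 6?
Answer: -784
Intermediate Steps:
h = 12 (h = 6 + 6 = 12)
x(f, I) = -f/2 (x(f, I) = f*(-1/2) = -f/2)
N = -4 (N = -1/2*2*4 = -1*4 = -4)
J*(-1*(-3)*(-4) + N) = 49*(-1*(-3)*(-4) - 4) = 49*(3*(-4) - 4) = 49*(-12 - 4) = 49*(-16) = -784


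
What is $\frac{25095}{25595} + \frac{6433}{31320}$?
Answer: $\frac{190125607}{160327080} \approx 1.1859$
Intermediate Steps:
$\frac{25095}{25595} + \frac{6433}{31320} = 25095 \cdot \frac{1}{25595} + 6433 \cdot \frac{1}{31320} = \frac{5019}{5119} + \frac{6433}{31320} = \frac{190125607}{160327080}$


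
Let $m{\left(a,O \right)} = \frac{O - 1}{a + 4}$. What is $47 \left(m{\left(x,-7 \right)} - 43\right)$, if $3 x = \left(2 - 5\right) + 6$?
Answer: $- \frac{10481}{5} \approx -2096.2$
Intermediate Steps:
$x = 1$ ($x = \frac{\left(2 - 5\right) + 6}{3} = \frac{-3 + 6}{3} = \frac{1}{3} \cdot 3 = 1$)
$m{\left(a,O \right)} = \frac{-1 + O}{4 + a}$
$47 \left(m{\left(x,-7 \right)} - 43\right) = 47 \left(\frac{-1 - 7}{4 + 1} - 43\right) = 47 \left(\frac{1}{5} \left(-8\right) - 43\right) = 47 \left(- \frac{8}{5} - 43\right) = 47 \left(- \frac{223}{5}\right) = - \frac{10481}{5}$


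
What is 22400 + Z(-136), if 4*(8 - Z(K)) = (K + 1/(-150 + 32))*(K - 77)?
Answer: 7158139/472 ≈ 15166.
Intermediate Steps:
Z(K) = 8 - (-77 + K)*(-1/118 + K)/4 (Z(K) = 8 - (K + 1/(-150 + 32))*(K - 77)/4 = 8 - (K + 1/(-118))*(-77 + K)/4 = 8 - (K - 1/118)*(-77 + K)/4 = 8 - (-1/118 + K)*(-77 + K)/4 = 8 - (-77 + K)*(-1/118 + K)/4)
22400 + Z(-136) = 22400 + (3699/472 - 1/4*(-136)**2 + (9087/472)*(-136)) = 22400 + (3699/472 - 1/4*18496 - 154479/59) = 22400 + (3699/472 - 4624 - 154479/59) = 22400 - 3414661/472 = 7158139/472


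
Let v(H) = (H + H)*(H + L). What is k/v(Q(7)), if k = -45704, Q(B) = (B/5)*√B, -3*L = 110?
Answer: 5141700/299413 + 942645000*√7/14671237 ≈ 187.17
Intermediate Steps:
L = -110/3 (L = -⅓*110 = -110/3 ≈ -36.667)
Q(B) = B^(3/2)/5 (Q(B) = (B*(⅕))*√B = (B/5)*√B = B^(3/2)/5)
v(H) = 2*H*(-110/3 + H) (v(H) = (H + H)*(H - 110/3) = (2*H)*(-110/3 + H) = 2*H*(-110/3 + H))
k/v(Q(7)) = -45704*15*√7/(98*(-110 + 3*(7^(3/2)/5))) = -45704*15*√7/(98*(-110 + 3*((7*√7)/5))) = -45704*15*√7/(98*(-110 + 3*(7*√7/5))) = -45704*15*√7/(98*(-110 + 21*√7/5)) = -342780*√7/(49*(-110 + 21*√7/5))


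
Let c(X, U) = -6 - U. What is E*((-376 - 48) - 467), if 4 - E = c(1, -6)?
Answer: -3564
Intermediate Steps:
E = 4 (E = 4 - (-6 - 1*(-6)) = 4 - (-6 + 6) = 4 - 1*0 = 4 + 0 = 4)
E*((-376 - 48) - 467) = 4*((-376 - 48) - 467) = 4*(-424 - 467) = 4*(-891) = -3564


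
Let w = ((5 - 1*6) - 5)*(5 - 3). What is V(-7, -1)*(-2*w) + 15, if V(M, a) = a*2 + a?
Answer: -57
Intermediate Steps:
V(M, a) = 3*a (V(M, a) = 2*a + a = 3*a)
w = -12 (w = ((5 - 6) - 5)*2 = (-1 - 5)*2 = -6*2 = -12)
V(-7, -1)*(-2*w) + 15 = (3*(-1))*(-2*(-12)) + 15 = -3*24 + 15 = -72 + 15 = -57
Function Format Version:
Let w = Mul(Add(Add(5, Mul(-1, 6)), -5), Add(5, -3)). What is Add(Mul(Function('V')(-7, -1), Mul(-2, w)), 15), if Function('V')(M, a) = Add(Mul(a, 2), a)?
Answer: -57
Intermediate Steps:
Function('V')(M, a) = Mul(3, a) (Function('V')(M, a) = Add(Mul(2, a), a) = Mul(3, a))
w = -12 (w = Mul(Add(Add(5, -6), -5), 2) = Mul(Add(-1, -5), 2) = Mul(-6, 2) = -12)
Add(Mul(Function('V')(-7, -1), Mul(-2, w)), 15) = Add(Mul(Mul(3, -1), Mul(-2, -12)), 15) = Add(Mul(-3, 24), 15) = Add(-72, 15) = -57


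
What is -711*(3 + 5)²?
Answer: -45504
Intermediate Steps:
-711*(3 + 5)² = -711*8² = -711*64 = -45504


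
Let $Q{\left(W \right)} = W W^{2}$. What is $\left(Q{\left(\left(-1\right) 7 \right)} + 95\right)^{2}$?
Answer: $61504$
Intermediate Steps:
$Q{\left(W \right)} = W^{3}$
$\left(Q{\left(\left(-1\right) 7 \right)} + 95\right)^{2} = \left(\left(\left(-1\right) 7\right)^{3} + 95\right)^{2} = \left(\left(-7\right)^{3} + 95\right)^{2} = \left(-343 + 95\right)^{2} = \left(-248\right)^{2} = 61504$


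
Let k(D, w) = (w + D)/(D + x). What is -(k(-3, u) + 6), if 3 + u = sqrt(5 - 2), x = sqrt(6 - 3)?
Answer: -17/2 - sqrt(3)/2 ≈ -9.3660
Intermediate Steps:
x = sqrt(3) ≈ 1.7320
u = -3 + sqrt(3) (u = -3 + sqrt(5 - 2) = -3 + sqrt(3) ≈ -1.2680)
k(D, w) = (D + w)/(D + sqrt(3)) (k(D, w) = (w + D)/(D + sqrt(3)) = (D + w)/(D + sqrt(3)))
-(k(-3, u) + 6) = -((-3 + (-3 + sqrt(3)))/(-3 + sqrt(3)) + 6) = -((-6 + sqrt(3))/(-3 + sqrt(3)) + 6) = -(6 + (-6 + sqrt(3))/(-3 + sqrt(3))) = -6 - (-6 + sqrt(3))/(-3 + sqrt(3))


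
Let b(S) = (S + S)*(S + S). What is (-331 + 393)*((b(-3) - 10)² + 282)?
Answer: 59396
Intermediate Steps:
b(S) = 4*S² (b(S) = (2*S)*(2*S) = 4*S²)
(-331 + 393)*((b(-3) - 10)² + 282) = (-331 + 393)*((4*(-3)² - 10)² + 282) = 62*((4*9 - 10)² + 282) = 62*((36 - 10)² + 282) = 62*(26² + 282) = 62*(676 + 282) = 62*958 = 59396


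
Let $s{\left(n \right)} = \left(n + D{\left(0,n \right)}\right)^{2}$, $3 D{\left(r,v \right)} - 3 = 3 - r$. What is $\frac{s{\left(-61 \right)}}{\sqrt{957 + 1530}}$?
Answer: $\frac{3481 \sqrt{2487}}{2487} \approx 69.802$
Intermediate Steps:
$D{\left(r,v \right)} = 2 - \frac{r}{3}$ ($D{\left(r,v \right)} = 1 + \frac{3 - r}{3} = 1 - \left(-1 + \frac{r}{3}\right) = 2 - \frac{r}{3}$)
$s{\left(n \right)} = \left(2 + n\right)^{2}$ ($s{\left(n \right)} = \left(n + \left(2 - 0\right)\right)^{2} = \left(n + \left(2 + 0\right)\right)^{2} = \left(n + 2\right)^{2} = \left(2 + n\right)^{2}$)
$\frac{s{\left(-61 \right)}}{\sqrt{957 + 1530}} = \frac{\left(2 - 61\right)^{2}}{\sqrt{957 + 1530}} = \frac{\left(-59\right)^{2}}{\sqrt{2487}} = 3481 \frac{\sqrt{2487}}{2487} = \frac{3481 \sqrt{2487}}{2487}$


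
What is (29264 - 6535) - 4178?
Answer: 18551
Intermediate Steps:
(29264 - 6535) - 4178 = 22729 - 4178 = 18551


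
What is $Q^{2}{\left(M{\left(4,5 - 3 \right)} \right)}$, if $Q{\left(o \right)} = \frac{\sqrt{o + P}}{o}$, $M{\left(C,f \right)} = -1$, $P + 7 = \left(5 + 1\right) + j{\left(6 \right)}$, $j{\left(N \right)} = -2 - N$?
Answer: $-10$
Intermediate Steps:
$P = -9$ ($P = -7 + \left(\left(5 + 1\right) - 8\right) = -7 + \left(6 - 8\right) = -7 - 2 = -9$)
$Q{\left(o \right)} = \frac{\sqrt{-9 + o}}{o}$ ($Q{\left(o \right)} = \frac{\sqrt{o - 9}}{o} = \frac{\sqrt{-9 + o}}{o}$)
$Q^{2}{\left(M{\left(4,5 - 3 \right)} \right)} = \left(\frac{\sqrt{-9 - 1}}{-1}\right)^{2} = \left(- \sqrt{-10}\right)^{2} = \left(- i \sqrt{10}\right)^{2} = -10$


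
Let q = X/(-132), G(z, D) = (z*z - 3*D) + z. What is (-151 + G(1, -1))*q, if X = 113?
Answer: 8249/66 ≈ 124.98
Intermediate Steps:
G(z, D) = z + z**2 - 3*D (G(z, D) = (z**2 - 3*D) + z = z + z**2 - 3*D)
q = -113/132 (q = 113/(-132) = 113*(-1/132) = -113/132 ≈ -0.85606)
(-151 + G(1, -1))*q = (-151 + (1 + 1**2 - 3*(-1)))*(-113/132) = (-151 + (1 + 1 + 3))*(-113/132) = (-151 + 5)*(-113/132) = -146*(-113/132) = 8249/66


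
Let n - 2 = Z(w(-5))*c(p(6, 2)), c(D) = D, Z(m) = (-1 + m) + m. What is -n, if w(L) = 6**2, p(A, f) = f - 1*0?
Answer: -144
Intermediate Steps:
p(A, f) = f (p(A, f) = f + 0 = f)
w(L) = 36
Z(m) = -1 + 2*m
n = 144 (n = 2 + (-1 + 2*36)*2 = 2 + (-1 + 72)*2 = 2 + 71*2 = 2 + 142 = 144)
-n = -1*144 = -144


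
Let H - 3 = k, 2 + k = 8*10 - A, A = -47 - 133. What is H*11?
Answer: 2871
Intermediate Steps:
A = -180
k = 258 (k = -2 + (8*10 - 1*(-180)) = -2 + (80 + 180) = -2 + 260 = 258)
H = 261 (H = 3 + 258 = 261)
H*11 = 261*11 = 2871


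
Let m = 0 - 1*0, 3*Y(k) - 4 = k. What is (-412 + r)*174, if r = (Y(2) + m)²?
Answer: -70992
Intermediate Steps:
Y(k) = 4/3 + k/3
m = 0 (m = 0 + 0 = 0)
r = 4 (r = ((4/3 + (⅓)*2) + 0)² = ((4/3 + ⅔) + 0)² = (2 + 0)² = 2² = 4)
(-412 + r)*174 = (-412 + 4)*174 = -408*174 = -70992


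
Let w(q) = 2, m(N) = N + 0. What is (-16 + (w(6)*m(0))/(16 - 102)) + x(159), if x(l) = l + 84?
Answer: 227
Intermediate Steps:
x(l) = 84 + l
m(N) = N
(-16 + (w(6)*m(0))/(16 - 102)) + x(159) = (-16 + (2*0)/(16 - 102)) + (84 + 159) = (-16 + 0/(-86)) + 243 = (-16 + 0*(-1/86)) + 243 = (-16 + 0) + 243 = -16 + 243 = 227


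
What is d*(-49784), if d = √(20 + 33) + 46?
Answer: -2290064 - 49784*√53 ≈ -2.6525e+6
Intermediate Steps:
d = 46 + √53 (d = √53 + 46 = 46 + √53 ≈ 53.280)
d*(-49784) = (46 + √53)*(-49784) = -2290064 - 49784*√53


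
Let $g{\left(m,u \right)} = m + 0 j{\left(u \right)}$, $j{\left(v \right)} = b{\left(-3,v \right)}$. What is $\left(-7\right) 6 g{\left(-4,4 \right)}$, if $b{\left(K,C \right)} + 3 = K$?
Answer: $168$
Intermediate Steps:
$b{\left(K,C \right)} = -3 + K$
$j{\left(v \right)} = -6$ ($j{\left(v \right)} = -3 - 3 = -6$)
$g{\left(m,u \right)} = m$ ($g{\left(m,u \right)} = m + 0 \left(-6\right) = m + 0 = m$)
$\left(-7\right) 6 g{\left(-4,4 \right)} = \left(-7\right) 6 \left(-4\right) = \left(-42\right) \left(-4\right) = 168$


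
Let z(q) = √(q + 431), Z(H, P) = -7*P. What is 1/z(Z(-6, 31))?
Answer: √214/214 ≈ 0.068359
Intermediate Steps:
z(q) = √(431 + q)
1/z(Z(-6, 31)) = 1/(√(431 - 7*31)) = 1/(√(431 - 217)) = 1/(√214) = √214/214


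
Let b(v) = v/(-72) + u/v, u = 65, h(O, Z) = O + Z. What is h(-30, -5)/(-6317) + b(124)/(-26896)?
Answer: 1059003589/189610667712 ≈ 0.0055851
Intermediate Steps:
b(v) = 65/v - v/72 (b(v) = v/(-72) + 65/v = v*(-1/72) + 65/v = -v/72 + 65/v = 65/v - v/72)
h(-30, -5)/(-6317) + b(124)/(-26896) = (-30 - 5)/(-6317) + (65/124 - 1/72*124)/(-26896) = -35*(-1/6317) + (65*(1/124) - 31/18)*(-1/26896) = 35/6317 + (65/124 - 31/18)*(-1/26896) = 35/6317 - 1337/1116*(-1/26896) = 35/6317 + 1337/30015936 = 1059003589/189610667712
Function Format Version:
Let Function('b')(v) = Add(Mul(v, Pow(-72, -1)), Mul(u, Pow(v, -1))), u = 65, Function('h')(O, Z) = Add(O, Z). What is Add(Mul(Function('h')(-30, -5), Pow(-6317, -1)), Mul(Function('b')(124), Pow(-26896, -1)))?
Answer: Rational(1059003589, 189610667712) ≈ 0.0055851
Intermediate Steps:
Function('b')(v) = Add(Mul(65, Pow(v, -1)), Mul(Rational(-1, 72), v)) (Function('b')(v) = Add(Mul(v, Pow(-72, -1)), Mul(65, Pow(v, -1))) = Add(Mul(v, Rational(-1, 72)), Mul(65, Pow(v, -1))) = Add(Mul(Rational(-1, 72), v), Mul(65, Pow(v, -1))) = Add(Mul(65, Pow(v, -1)), Mul(Rational(-1, 72), v)))
Add(Mul(Function('h')(-30, -5), Pow(-6317, -1)), Mul(Function('b')(124), Pow(-26896, -1))) = Add(Mul(Add(-30, -5), Pow(-6317, -1)), Mul(Add(Mul(65, Pow(124, -1)), Mul(Rational(-1, 72), 124)), Pow(-26896, -1))) = Add(Mul(-35, Rational(-1, 6317)), Mul(Add(Mul(65, Rational(1, 124)), Rational(-31, 18)), Rational(-1, 26896))) = Add(Rational(35, 6317), Mul(Add(Rational(65, 124), Rational(-31, 18)), Rational(-1, 26896))) = Add(Rational(35, 6317), Mul(Rational(-1337, 1116), Rational(-1, 26896))) = Add(Rational(35, 6317), Rational(1337, 30015936)) = Rational(1059003589, 189610667712)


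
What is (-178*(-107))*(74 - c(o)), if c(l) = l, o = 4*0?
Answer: 1409404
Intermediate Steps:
o = 0
(-178*(-107))*(74 - c(o)) = (-178*(-107))*(74 - 1*0) = 19046*(74 + 0) = 19046*74 = 1409404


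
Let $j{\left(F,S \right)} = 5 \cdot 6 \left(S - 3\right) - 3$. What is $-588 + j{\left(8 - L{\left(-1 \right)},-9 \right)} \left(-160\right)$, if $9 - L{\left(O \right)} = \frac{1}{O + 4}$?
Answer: $57492$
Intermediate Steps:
$L{\left(O \right)} = 9 - \frac{1}{4 + O}$ ($L{\left(O \right)} = 9 - \frac{1}{O + 4} = 9 - \frac{1}{4 + O}$)
$j{\left(F,S \right)} = -93 + 30 S$ ($j{\left(F,S \right)} = 5 \cdot 6 \left(-3 + S\right) - 3 = 5 \left(-18 + 6 S\right) - 3 = \left(-90 + 30 S\right) - 3 = -93 + 30 S$)
$-588 + j{\left(8 - L{\left(-1 \right)},-9 \right)} \left(-160\right) = -588 + \left(-93 + 30 \left(-9\right)\right) \left(-160\right) = -588 + \left(-93 - 270\right) \left(-160\right) = -588 - -58080 = -588 + 58080 = 57492$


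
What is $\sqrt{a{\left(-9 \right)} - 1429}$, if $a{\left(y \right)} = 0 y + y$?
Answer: $i \sqrt{1438} \approx 37.921 i$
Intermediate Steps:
$a{\left(y \right)} = y$ ($a{\left(y \right)} = 0 + y = y$)
$\sqrt{a{\left(-9 \right)} - 1429} = \sqrt{-9 - 1429} = \sqrt{-1438} = i \sqrt{1438}$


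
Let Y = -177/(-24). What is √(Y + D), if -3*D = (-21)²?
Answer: I*√2234/4 ≈ 11.816*I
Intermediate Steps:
D = -147 (D = -⅓*(-21)² = -⅓*441 = -147)
Y = 59/8 (Y = -177*(-1/24) = 59/8 ≈ 7.3750)
√(Y + D) = √(59/8 - 147) = √(-1117/8) = I*√2234/4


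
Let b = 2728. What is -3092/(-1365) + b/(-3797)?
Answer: 8016604/5182905 ≈ 1.5467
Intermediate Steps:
-3092/(-1365) + b/(-3797) = -3092/(-1365) + 2728/(-3797) = -3092*(-1/1365) + 2728*(-1/3797) = 3092/1365 - 2728/3797 = 8016604/5182905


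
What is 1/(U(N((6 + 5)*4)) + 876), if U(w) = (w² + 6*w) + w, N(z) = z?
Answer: 1/3120 ≈ 0.00032051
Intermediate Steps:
U(w) = w² + 7*w
1/(U(N((6 + 5)*4)) + 876) = 1/(((6 + 5)*4)*(7 + (6 + 5)*4) + 876) = 1/((11*4)*(7 + 11*4) + 876) = 1/(44*(7 + 44) + 876) = 1/(44*51 + 876) = 1/(2244 + 876) = 1/3120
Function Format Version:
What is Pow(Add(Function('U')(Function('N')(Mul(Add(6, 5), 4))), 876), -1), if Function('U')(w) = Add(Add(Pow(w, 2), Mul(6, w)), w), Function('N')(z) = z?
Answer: Rational(1, 3120) ≈ 0.00032051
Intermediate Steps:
Function('U')(w) = Add(Pow(w, 2), Mul(7, w))
Pow(Add(Function('U')(Function('N')(Mul(Add(6, 5), 4))), 876), -1) = Pow(Add(Mul(Mul(Add(6, 5), 4), Add(7, Mul(Add(6, 5), 4))), 876), -1) = Pow(Add(Mul(Mul(11, 4), Add(7, Mul(11, 4))), 876), -1) = Pow(Add(Mul(44, Add(7, 44)), 876), -1) = Pow(Add(Mul(44, 51), 876), -1) = Pow(Add(2244, 876), -1) = Pow(3120, -1) = Rational(1, 3120)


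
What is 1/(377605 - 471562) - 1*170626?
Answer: -16031507083/93957 ≈ -1.7063e+5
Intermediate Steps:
1/(377605 - 471562) - 1*170626 = 1/(-93957) - 170626 = -1/93957 - 170626 = -16031507083/93957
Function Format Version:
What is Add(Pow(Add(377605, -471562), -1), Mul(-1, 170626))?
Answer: Rational(-16031507083, 93957) ≈ -1.7063e+5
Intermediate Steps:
Add(Pow(Add(377605, -471562), -1), Mul(-1, 170626)) = Add(Pow(-93957, -1), -170626) = Add(Rational(-1, 93957), -170626) = Rational(-16031507083, 93957)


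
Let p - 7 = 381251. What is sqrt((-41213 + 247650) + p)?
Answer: sqrt(587695) ≈ 766.61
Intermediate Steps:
p = 381258 (p = 7 + 381251 = 381258)
sqrt((-41213 + 247650) + p) = sqrt((-41213 + 247650) + 381258) = sqrt(206437 + 381258) = sqrt(587695)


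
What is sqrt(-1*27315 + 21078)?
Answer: 9*I*sqrt(77) ≈ 78.975*I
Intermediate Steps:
sqrt(-1*27315 + 21078) = sqrt(-27315 + 21078) = sqrt(-6237) = 9*I*sqrt(77)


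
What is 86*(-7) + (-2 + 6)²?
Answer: -586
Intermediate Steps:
86*(-7) + (-2 + 6)² = -602 + 4² = -602 + 16 = -586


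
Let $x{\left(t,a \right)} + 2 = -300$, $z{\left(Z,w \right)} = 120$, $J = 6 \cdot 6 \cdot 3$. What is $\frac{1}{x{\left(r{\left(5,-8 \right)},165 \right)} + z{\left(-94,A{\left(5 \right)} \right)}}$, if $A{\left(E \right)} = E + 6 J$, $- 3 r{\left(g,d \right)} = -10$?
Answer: $- \frac{1}{182} \approx -0.0054945$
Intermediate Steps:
$J = 108$ ($J = 36 \cdot 3 = 108$)
$r{\left(g,d \right)} = \frac{10}{3}$ ($r{\left(g,d \right)} = \left(- \frac{1}{3}\right) \left(-10\right) = \frac{10}{3}$)
$A{\left(E \right)} = 648 + E$ ($A{\left(E \right)} = E + 6 \cdot 108 = E + 648 = 648 + E$)
$x{\left(t,a \right)} = -302$ ($x{\left(t,a \right)} = -2 - 300 = -302$)
$\frac{1}{x{\left(r{\left(5,-8 \right)},165 \right)} + z{\left(-94,A{\left(5 \right)} \right)}} = \frac{1}{-302 + 120} = \frac{1}{-182} = - \frac{1}{182}$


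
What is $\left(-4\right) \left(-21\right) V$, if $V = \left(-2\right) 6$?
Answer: $-1008$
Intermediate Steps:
$V = -12$
$\left(-4\right) \left(-21\right) V = \left(-4\right) \left(-21\right) \left(-12\right) = 84 \left(-12\right) = -1008$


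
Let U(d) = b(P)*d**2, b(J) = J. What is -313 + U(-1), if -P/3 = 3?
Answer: -322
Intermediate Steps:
P = -9 (P = -3*3 = -9)
U(d) = -9*d**2
-313 + U(-1) = -313 - 9*(-1)**2 = -313 - 9*1 = -313 - 9 = -322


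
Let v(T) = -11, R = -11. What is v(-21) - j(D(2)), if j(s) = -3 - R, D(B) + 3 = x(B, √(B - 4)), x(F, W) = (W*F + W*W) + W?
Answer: -19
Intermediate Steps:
x(F, W) = W + W² + F*W (x(F, W) = (F*W + W²) + W = (W² + F*W) + W = W + W² + F*W)
D(B) = -3 + √(-4 + B)*(1 + B + √(-4 + B)) (D(B) = -3 + √(B - 4)*(1 + B + √(B - 4)) = -3 + √(-4 + B)*(1 + B + √(-4 + B)))
j(s) = 8 (j(s) = -3 - 1*(-11) = -3 + 11 = 8)
v(-21) - j(D(2)) = -11 - 1*8 = -11 - 8 = -19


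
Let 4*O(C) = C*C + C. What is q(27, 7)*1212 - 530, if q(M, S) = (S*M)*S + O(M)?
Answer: 1832014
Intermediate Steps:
O(C) = C/4 + C²/4 (O(C) = (C*C + C)/4 = (C² + C)/4 = (C + C²)/4 = C/4 + C²/4)
q(M, S) = M*S² + M*(1 + M)/4 (q(M, S) = (S*M)*S + M*(1 + M)/4 = (M*S)*S + M*(1 + M)/4 = M*S² + M*(1 + M)/4)
q(27, 7)*1212 - 530 = ((¼)*27*(1 + 27 + 4*7²))*1212 - 530 = ((¼)*27*(1 + 27 + 4*49))*1212 - 530 = ((¼)*27*(1 + 27 + 196))*1212 - 530 = ((¼)*27*224)*1212 - 530 = 1512*1212 - 530 = 1832544 - 530 = 1832014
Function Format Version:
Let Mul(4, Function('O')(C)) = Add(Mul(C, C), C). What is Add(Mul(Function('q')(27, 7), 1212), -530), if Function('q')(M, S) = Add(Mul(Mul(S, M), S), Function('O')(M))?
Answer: 1832014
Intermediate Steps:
Function('O')(C) = Add(Mul(Rational(1, 4), C), Mul(Rational(1, 4), Pow(C, 2))) (Function('O')(C) = Mul(Rational(1, 4), Add(Mul(C, C), C)) = Mul(Rational(1, 4), Add(Pow(C, 2), C)) = Mul(Rational(1, 4), Add(C, Pow(C, 2))) = Add(Mul(Rational(1, 4), C), Mul(Rational(1, 4), Pow(C, 2))))
Function('q')(M, S) = Add(Mul(M, Pow(S, 2)), Mul(Rational(1, 4), M, Add(1, M))) (Function('q')(M, S) = Add(Mul(Mul(S, M), S), Mul(Rational(1, 4), M, Add(1, M))) = Add(Mul(Mul(M, S), S), Mul(Rational(1, 4), M, Add(1, M))) = Add(Mul(M, Pow(S, 2)), Mul(Rational(1, 4), M, Add(1, M))))
Add(Mul(Function('q')(27, 7), 1212), -530) = Add(Mul(Mul(Rational(1, 4), 27, Add(1, 27, Mul(4, Pow(7, 2)))), 1212), -530) = Add(Mul(Mul(Rational(1, 4), 27, Add(1, 27, Mul(4, 49))), 1212), -530) = Add(Mul(Mul(Rational(1, 4), 27, Add(1, 27, 196)), 1212), -530) = Add(Mul(Mul(Rational(1, 4), 27, 224), 1212), -530) = Add(Mul(1512, 1212), -530) = Add(1832544, -530) = 1832014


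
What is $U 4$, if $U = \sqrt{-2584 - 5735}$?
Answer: $4 i \sqrt{8319} \approx 364.83 i$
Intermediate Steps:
$U = i \sqrt{8319}$ ($U = \sqrt{-8319} = i \sqrt{8319} \approx 91.208 i$)
$U 4 = i \sqrt{8319} \cdot 4 = 4 i \sqrt{8319}$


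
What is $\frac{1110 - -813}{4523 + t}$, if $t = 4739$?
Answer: $\frac{1923}{9262} \approx 0.20762$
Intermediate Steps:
$\frac{1110 - -813}{4523 + t} = \frac{1110 - -813}{4523 + 4739} = \frac{1110 + \left(-612 + 1425\right)}{9262} = \left(1110 + 813\right) \frac{1}{9262} = 1923 \cdot \frac{1}{9262} = \frac{1923}{9262}$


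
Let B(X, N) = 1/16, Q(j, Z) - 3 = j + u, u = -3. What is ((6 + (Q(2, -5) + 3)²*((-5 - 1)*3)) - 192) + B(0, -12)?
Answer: -10175/16 ≈ -635.94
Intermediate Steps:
Q(j, Z) = j (Q(j, Z) = 3 + (j - 3) = 3 + (-3 + j) = j)
B(X, N) = 1/16
((6 + (Q(2, -5) + 3)²*((-5 - 1)*3)) - 192) + B(0, -12) = ((6 + (2 + 3)²*((-5 - 1)*3)) - 192) + 1/16 = ((6 + 5²*(-6*3)) - 192) + 1/16 = ((6 + 25*(-18)) - 192) + 1/16 = ((6 - 450) - 192) + 1/16 = (-444 - 192) + 1/16 = -636 + 1/16 = -10175/16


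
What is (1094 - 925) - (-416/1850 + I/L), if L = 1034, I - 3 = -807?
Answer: 81299411/478225 ≈ 170.00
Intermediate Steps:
I = -804 (I = 3 - 807 = -804)
(1094 - 925) - (-416/1850 + I/L) = (1094 - 925) - (-416/1850 - 804/1034) = 169 - (-416*1/1850 - 804*1/1034) = 169 - (-208/925 - 402/517) = 169 - 1*(-479386/478225) = 169 + 479386/478225 = 81299411/478225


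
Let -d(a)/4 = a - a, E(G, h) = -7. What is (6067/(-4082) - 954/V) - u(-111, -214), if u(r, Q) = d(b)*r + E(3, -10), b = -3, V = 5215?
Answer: 113479777/21287630 ≈ 5.3308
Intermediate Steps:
d(a) = 0 (d(a) = -4*(a - a) = -4*0 = 0)
u(r, Q) = -7 (u(r, Q) = 0*r - 7 = 0 - 7 = -7)
(6067/(-4082) - 954/V) - u(-111, -214) = (6067/(-4082) - 954/5215) - 1*(-7) = (6067*(-1/4082) - 954*1/5215) + 7 = (-6067/4082 - 954/5215) + 7 = -35533633/21287630 + 7 = 113479777/21287630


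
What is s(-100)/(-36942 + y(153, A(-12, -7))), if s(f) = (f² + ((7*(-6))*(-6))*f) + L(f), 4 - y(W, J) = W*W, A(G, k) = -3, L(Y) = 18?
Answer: 15182/60347 ≈ 0.25158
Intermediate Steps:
y(W, J) = 4 - W² (y(W, J) = 4 - W*W = 4 - W²)
s(f) = 18 + f² + 252*f (s(f) = (f² + ((7*(-6))*(-6))*f) + 18 = (f² + (-42*(-6))*f) + 18 = (f² + 252*f) + 18 = 18 + f² + 252*f)
s(-100)/(-36942 + y(153, A(-12, -7))) = (18 + (-100)² + 252*(-100))/(-36942 + (4 - 1*153²)) = (18 + 10000 - 25200)/(-36942 + (4 - 1*23409)) = -15182/(-36942 + (4 - 23409)) = -15182/(-36942 - 23405) = -15182/(-60347) = -15182*(-1/60347) = 15182/60347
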